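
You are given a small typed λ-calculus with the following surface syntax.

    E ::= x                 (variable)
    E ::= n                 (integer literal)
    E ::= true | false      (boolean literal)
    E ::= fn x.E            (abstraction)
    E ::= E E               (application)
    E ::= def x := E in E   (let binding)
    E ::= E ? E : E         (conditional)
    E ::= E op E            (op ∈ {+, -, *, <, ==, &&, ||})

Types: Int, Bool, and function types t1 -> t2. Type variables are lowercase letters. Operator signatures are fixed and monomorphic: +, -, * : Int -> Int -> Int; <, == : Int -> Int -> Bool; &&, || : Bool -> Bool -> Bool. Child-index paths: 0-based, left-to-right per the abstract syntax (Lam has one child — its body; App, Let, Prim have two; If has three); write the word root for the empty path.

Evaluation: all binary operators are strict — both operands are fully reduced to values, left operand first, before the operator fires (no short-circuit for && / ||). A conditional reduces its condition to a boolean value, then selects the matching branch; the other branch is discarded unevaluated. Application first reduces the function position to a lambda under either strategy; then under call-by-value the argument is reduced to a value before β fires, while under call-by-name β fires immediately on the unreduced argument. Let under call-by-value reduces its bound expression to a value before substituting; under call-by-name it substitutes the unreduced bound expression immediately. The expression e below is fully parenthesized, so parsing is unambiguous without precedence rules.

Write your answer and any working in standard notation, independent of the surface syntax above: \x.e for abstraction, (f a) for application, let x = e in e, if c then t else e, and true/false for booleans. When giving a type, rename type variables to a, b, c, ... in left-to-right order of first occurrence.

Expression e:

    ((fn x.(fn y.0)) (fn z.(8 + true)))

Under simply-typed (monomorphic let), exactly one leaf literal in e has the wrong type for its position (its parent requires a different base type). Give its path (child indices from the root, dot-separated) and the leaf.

Derivation:
\y._ : b -> Int
\x._ : a -> b -> Int
  unify Int ~ Int
  unify Bool ~ Int
  FAIL: mismatch Bool ~ Int

Answer: 1.0.1 : true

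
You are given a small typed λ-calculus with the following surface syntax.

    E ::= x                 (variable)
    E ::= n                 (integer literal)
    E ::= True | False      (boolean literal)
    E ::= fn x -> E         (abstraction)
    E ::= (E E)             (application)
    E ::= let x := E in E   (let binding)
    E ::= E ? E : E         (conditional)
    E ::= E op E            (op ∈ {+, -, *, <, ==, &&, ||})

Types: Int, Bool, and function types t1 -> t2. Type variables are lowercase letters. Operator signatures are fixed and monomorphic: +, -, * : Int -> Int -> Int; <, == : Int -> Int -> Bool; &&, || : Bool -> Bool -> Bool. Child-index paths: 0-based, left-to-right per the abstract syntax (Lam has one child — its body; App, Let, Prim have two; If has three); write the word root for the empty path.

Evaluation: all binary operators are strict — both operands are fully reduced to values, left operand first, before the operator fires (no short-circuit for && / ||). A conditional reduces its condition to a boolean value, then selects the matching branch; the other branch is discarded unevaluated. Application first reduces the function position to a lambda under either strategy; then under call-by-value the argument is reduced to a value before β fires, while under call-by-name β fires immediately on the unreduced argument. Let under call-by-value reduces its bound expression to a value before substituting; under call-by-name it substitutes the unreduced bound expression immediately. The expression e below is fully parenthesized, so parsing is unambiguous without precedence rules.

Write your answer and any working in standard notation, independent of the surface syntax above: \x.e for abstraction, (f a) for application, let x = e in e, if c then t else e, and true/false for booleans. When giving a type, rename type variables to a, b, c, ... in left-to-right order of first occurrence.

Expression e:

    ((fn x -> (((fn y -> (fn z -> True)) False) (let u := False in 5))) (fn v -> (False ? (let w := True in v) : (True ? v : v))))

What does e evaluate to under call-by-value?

Answer: true

Working:
step 0: ((\x.(((\y.(\z.true)) false) (let u = false in 5))) (\v.(if false then (let w = true in v) else (if true then v else v))))
step 1: [beta@root] (((\y.(\z.true)) false) (let u = false in 5))
step 2: [beta@0] ((\z.true) (let u = false in 5))
step 3: [let@1] ((\z.true) 5)
step 4: [beta@root] true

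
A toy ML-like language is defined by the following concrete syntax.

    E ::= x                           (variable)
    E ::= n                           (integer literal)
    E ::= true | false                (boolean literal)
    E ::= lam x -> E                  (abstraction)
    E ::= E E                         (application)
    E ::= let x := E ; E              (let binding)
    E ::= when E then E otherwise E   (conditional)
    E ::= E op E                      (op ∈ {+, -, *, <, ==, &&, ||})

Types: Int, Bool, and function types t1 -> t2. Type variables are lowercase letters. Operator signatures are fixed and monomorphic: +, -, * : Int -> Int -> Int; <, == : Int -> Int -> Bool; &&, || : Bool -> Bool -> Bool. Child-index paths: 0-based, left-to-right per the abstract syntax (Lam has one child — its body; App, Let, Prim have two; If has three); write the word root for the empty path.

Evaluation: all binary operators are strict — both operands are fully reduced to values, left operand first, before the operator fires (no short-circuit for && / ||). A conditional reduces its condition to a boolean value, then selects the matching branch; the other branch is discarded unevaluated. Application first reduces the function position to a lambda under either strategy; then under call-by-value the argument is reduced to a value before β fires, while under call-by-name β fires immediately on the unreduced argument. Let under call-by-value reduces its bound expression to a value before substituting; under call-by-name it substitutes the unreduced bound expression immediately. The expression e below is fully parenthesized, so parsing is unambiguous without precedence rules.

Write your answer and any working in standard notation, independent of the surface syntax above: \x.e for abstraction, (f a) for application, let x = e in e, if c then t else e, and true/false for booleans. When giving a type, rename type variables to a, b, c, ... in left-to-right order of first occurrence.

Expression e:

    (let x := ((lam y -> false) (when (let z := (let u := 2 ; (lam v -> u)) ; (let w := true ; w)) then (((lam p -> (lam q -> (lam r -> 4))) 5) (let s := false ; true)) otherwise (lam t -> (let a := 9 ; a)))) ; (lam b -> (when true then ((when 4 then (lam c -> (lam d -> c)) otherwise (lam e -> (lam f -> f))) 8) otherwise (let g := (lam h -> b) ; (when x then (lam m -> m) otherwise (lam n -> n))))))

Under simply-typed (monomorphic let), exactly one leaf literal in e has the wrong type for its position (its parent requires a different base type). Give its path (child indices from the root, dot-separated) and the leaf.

Answer: 1.0.1.0.0 : 4

Working:
\y._ : a -> Bool
let u : Int
u : Int
\v._ : b -> Int
let z : b -> Int
let w : Bool
w : Bool
  unify Bool ~ Bool
\r._ : e -> Int
\q._ : d -> e -> Int
\p._ : c -> d -> e -> Int
  unify c -> d -> e -> Int ~ Int -> f
  unify c ~ Int
  unify d -> e -> Int ~ f
_ _ : d -> e -> Int
let s : Bool
  unify d -> e -> Int ~ Bool -> g
  unify d ~ Bool
  unify e -> Int ~ g
_ _ : e -> Int
let a : Int
a : Int
\t._ : h -> Int
  unify e -> Int ~ h -> Int
  unify e ~ h
  unify Int ~ Int
  unify a -> Bool ~ (h -> Int) -> i
  unify a ~ h -> Int
  unify Bool ~ i
_ _ : Bool
let x : Bool
  unify Bool ~ Bool
  unify Int ~ Bool
  FAIL: mismatch Int ~ Bool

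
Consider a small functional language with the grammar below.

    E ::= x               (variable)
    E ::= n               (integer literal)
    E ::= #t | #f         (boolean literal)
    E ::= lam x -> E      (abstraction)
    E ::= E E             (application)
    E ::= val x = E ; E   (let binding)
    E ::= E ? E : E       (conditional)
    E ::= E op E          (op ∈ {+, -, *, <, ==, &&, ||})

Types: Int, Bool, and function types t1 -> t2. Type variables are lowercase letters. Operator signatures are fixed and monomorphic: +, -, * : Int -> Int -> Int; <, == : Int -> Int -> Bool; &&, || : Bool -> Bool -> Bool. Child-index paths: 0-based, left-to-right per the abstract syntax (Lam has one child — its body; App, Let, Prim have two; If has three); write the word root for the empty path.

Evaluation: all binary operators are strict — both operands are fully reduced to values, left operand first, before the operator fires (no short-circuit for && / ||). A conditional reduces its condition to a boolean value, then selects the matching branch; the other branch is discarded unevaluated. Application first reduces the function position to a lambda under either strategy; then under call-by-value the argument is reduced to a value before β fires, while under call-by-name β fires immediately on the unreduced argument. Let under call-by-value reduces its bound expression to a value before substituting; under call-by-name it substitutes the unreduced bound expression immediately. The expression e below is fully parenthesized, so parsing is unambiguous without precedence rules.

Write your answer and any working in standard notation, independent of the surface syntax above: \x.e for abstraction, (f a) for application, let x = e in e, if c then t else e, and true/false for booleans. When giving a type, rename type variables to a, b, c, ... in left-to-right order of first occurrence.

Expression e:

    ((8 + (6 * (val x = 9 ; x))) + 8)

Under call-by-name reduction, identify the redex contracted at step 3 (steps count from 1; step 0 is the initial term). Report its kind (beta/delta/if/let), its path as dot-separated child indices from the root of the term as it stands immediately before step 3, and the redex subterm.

Answer: delta at 0 : (8 + 54)

Working:
step 0: ((8 + (6 * (let x = 9 in x))) + 8)
step 1: [let@0.1.1] ((8 + (6 * 9)) + 8)
step 2: [delta@0.1] ((8 + 54) + 8)
step 3: [delta@0] (62 + 8)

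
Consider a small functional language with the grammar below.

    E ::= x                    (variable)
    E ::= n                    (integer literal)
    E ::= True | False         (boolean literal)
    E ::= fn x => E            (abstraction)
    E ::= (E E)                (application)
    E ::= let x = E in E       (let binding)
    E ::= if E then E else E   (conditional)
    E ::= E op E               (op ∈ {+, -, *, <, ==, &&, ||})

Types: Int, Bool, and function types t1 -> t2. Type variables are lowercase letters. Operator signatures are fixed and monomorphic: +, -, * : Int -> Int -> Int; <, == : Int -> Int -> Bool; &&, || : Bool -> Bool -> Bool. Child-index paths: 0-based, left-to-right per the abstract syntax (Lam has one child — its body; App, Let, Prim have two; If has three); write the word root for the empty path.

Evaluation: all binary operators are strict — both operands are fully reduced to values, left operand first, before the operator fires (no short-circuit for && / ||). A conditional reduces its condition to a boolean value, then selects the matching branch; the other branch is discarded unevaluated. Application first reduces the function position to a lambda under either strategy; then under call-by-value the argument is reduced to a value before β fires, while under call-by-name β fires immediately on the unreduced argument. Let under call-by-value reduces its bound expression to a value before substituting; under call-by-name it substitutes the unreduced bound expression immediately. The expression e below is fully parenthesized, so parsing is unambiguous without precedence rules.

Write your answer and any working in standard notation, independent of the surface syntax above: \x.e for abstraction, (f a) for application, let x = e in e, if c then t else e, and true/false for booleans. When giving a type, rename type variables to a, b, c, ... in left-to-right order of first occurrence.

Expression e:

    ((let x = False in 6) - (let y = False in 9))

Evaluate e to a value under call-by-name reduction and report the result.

Answer: -3

Trace:
step 0: ((let x = false in 6) - (let y = false in 9))
step 1: [let@0] (6 - (let y = false in 9))
step 2: [let@1] (6 - 9)
step 3: [delta@root] -3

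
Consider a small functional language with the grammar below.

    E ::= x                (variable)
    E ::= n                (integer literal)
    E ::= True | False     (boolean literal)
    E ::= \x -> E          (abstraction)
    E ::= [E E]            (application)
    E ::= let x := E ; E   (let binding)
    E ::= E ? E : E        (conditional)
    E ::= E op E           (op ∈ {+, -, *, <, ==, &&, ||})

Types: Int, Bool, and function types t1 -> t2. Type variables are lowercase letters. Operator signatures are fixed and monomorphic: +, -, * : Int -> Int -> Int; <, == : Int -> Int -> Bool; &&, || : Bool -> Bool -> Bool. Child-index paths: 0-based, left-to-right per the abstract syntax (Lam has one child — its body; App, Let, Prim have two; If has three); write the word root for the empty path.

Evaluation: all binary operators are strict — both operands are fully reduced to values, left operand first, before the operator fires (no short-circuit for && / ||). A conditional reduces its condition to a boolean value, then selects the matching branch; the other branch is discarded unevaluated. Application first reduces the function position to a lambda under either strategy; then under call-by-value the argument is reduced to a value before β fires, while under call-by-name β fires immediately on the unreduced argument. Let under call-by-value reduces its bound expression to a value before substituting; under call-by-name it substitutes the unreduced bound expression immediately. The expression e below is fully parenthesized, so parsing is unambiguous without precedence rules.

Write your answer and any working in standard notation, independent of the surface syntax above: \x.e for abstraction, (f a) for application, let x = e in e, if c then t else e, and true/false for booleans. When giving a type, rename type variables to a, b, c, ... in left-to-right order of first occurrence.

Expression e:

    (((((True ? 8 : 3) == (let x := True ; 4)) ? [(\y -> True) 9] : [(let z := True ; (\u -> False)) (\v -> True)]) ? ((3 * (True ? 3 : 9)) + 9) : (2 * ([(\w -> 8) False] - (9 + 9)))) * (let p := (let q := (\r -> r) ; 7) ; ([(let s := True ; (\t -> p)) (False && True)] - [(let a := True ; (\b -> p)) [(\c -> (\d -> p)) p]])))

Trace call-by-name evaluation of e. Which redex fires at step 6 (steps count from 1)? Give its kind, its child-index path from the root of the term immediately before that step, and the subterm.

Derivation:
step 0: ((if (if ((if true then 8 else 3) == (let x = true in 4)) then ((\y.true) 9) else ((let z = true in (\u.false)) (\v.true))) then ((3 * (if true then 3 else 9)) + 9) else (2 * (((\w.8) false) - (9 + 9)))) * (let p = (let q = (\r.r) in 7) in (((let s = true in (\t.p)) (false && true)) - ((let a = true in (\b.p)) ((\c.(\d.p)) p)))))
step 1: [if@0.0.0.0] ((if (if (8 == (let x = true in 4)) then ((\y.true) 9) else ((let z = true in (\u.false)) (\v.true))) then ((3 * (if true then 3 else 9)) + 9) else (2 * (((\w.8) false) - (9 + 9)))) * (let p = (let q = (\r.r) in 7) in (((let s = true in (\t.p)) (false && true)) - ((let a = true in (\b.p)) ((\c.(\d.p)) p)))))
step 2: [let@0.0.0.1] ((if (if (8 == 4) then ((\y.true) 9) else ((let z = true in (\u.false)) (\v.true))) then ((3 * (if true then 3 else 9)) + 9) else (2 * (((\w.8) false) - (9 + 9)))) * (let p = (let q = (\r.r) in 7) in (((let s = true in (\t.p)) (false && true)) - ((let a = true in (\b.p)) ((\c.(\d.p)) p)))))
step 3: [delta@0.0.0] ((if (if false then ((\y.true) 9) else ((let z = true in (\u.false)) (\v.true))) then ((3 * (if true then 3 else 9)) + 9) else (2 * (((\w.8) false) - (9 + 9)))) * (let p = (let q = (\r.r) in 7) in (((let s = true in (\t.p)) (false && true)) - ((let a = true in (\b.p)) ((\c.(\d.p)) p)))))
step 4: [if@0.0] ((if ((let z = true in (\u.false)) (\v.true)) then ((3 * (if true then 3 else 9)) + 9) else (2 * (((\w.8) false) - (9 + 9)))) * (let p = (let q = (\r.r) in 7) in (((let s = true in (\t.p)) (false && true)) - ((let a = true in (\b.p)) ((\c.(\d.p)) p)))))
step 5: [let@0.0.0] ((if ((\u.false) (\v.true)) then ((3 * (if true then 3 else 9)) + 9) else (2 * (((\w.8) false) - (9 + 9)))) * (let p = (let q = (\r.r) in 7) in (((let s = true in (\t.p)) (false && true)) - ((let a = true in (\b.p)) ((\c.(\d.p)) p)))))
step 6: [beta@0.0] ((if false then ((3 * (if true then 3 else 9)) + 9) else (2 * (((\w.8) false) - (9 + 9)))) * (let p = (let q = (\r.r) in 7) in (((let s = true in (\t.p)) (false && true)) - ((let a = true in (\b.p)) ((\c.(\d.p)) p)))))

Answer: beta at 0.0 : ((\u.false) (\v.true))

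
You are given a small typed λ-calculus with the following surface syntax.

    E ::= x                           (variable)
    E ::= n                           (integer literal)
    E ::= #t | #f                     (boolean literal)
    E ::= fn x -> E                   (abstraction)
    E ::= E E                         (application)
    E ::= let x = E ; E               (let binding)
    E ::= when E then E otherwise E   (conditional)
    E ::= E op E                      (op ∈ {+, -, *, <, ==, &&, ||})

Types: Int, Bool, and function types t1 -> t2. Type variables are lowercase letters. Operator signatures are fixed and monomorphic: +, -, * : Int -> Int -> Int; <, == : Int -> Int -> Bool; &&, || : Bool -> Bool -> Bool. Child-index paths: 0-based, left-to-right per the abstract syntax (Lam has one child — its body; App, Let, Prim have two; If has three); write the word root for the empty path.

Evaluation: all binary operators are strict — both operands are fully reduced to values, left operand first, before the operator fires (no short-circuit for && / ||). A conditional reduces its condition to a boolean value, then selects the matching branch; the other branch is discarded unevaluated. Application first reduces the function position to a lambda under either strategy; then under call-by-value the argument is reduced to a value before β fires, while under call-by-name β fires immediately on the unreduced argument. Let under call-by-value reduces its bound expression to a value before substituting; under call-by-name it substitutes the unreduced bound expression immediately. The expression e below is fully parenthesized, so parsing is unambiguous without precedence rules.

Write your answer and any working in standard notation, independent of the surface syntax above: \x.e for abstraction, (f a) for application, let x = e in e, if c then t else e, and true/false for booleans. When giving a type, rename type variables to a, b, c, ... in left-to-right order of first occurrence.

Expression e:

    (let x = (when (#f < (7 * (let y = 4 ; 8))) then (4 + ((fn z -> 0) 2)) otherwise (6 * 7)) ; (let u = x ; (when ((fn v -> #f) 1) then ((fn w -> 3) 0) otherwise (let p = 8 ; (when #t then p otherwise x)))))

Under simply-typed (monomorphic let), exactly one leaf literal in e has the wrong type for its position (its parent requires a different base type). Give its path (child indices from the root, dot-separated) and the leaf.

Answer: 0.0.0 : false

Trace:
  unify Bool ~ Int
  FAIL: mismatch Bool ~ Int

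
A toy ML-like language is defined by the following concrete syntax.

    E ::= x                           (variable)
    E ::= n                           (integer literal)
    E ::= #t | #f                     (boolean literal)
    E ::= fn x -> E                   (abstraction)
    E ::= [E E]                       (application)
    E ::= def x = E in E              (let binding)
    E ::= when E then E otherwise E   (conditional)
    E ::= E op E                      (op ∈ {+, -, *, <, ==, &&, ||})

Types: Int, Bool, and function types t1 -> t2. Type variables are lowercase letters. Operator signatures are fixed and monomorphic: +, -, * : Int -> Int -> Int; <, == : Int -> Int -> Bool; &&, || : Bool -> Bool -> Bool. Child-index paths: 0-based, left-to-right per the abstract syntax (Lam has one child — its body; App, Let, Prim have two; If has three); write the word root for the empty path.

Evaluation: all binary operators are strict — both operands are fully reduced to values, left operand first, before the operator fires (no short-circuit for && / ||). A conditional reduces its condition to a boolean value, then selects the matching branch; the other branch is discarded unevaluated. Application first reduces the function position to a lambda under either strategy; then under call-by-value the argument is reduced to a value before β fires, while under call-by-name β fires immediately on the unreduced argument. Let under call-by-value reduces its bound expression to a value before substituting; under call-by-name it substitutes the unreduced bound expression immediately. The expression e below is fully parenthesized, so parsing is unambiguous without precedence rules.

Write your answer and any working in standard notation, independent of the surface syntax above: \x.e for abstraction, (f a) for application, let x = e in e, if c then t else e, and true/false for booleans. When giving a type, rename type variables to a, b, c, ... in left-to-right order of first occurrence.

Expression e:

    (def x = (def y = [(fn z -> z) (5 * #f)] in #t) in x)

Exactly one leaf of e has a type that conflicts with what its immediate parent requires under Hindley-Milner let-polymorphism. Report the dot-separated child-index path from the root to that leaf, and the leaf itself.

Derivation:
z : a
\z._ : a -> a
  unify Int ~ Int
  unify Bool ~ Int
  FAIL: mismatch Bool ~ Int

Answer: 0.0.1.1 : false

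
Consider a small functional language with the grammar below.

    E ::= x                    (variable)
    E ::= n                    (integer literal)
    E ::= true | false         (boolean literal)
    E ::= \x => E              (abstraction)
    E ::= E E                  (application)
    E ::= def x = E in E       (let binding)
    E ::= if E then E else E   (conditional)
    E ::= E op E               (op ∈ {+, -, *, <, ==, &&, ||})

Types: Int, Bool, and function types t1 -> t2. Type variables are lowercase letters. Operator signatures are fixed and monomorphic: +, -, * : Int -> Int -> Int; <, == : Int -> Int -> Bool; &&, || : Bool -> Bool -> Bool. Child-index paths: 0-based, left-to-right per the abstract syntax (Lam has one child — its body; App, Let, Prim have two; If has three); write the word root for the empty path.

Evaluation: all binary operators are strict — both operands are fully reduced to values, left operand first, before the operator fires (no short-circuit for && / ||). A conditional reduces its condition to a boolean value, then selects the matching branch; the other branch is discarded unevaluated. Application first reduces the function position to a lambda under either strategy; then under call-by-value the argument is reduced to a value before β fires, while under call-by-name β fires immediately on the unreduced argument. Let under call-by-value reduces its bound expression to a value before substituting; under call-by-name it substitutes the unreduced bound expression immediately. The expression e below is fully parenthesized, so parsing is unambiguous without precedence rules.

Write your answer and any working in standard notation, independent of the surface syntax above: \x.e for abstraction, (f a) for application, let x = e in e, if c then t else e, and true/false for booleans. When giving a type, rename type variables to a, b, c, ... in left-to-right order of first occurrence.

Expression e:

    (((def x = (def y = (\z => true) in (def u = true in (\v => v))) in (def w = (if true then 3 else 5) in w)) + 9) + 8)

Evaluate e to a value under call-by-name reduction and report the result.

Answer: 20

Working:
step 0: (((let x = (let y = (\z.true) in (let u = true in (\v.v))) in (let w = (if true then 3 else 5) in w)) + 9) + 8)
step 1: [let@0.0] (((let w = (if true then 3 else 5) in w) + 9) + 8)
step 2: [let@0.0] (((if true then 3 else 5) + 9) + 8)
step 3: [if@0.0] ((3 + 9) + 8)
step 4: [delta@0] (12 + 8)
step 5: [delta@root] 20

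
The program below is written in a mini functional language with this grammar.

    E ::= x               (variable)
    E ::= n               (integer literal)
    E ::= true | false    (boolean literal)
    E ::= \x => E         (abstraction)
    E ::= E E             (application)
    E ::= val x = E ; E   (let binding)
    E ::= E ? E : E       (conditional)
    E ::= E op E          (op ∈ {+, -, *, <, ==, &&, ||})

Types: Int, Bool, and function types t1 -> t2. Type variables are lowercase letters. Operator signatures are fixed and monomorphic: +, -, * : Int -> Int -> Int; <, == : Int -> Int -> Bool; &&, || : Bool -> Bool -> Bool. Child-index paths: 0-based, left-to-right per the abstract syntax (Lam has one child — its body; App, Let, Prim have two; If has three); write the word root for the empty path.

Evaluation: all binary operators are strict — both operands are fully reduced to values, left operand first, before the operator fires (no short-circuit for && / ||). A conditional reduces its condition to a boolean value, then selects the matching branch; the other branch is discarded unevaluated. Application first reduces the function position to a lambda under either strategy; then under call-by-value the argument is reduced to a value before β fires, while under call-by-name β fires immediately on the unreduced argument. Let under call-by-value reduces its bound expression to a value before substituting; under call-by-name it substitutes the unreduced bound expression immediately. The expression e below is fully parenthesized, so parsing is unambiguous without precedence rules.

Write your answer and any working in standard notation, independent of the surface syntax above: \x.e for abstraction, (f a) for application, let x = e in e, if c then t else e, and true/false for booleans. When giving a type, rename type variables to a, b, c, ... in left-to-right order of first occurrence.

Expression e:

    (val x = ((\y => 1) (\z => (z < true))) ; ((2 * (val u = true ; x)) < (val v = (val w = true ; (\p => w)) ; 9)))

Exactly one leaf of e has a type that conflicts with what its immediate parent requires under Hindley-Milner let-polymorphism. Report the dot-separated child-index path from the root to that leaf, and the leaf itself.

Answer: 0.1.0.1 : true

Working:
\y._ : a -> Int
z : b
  unify b ~ Int
  unify Bool ~ Int
  FAIL: mismatch Bool ~ Int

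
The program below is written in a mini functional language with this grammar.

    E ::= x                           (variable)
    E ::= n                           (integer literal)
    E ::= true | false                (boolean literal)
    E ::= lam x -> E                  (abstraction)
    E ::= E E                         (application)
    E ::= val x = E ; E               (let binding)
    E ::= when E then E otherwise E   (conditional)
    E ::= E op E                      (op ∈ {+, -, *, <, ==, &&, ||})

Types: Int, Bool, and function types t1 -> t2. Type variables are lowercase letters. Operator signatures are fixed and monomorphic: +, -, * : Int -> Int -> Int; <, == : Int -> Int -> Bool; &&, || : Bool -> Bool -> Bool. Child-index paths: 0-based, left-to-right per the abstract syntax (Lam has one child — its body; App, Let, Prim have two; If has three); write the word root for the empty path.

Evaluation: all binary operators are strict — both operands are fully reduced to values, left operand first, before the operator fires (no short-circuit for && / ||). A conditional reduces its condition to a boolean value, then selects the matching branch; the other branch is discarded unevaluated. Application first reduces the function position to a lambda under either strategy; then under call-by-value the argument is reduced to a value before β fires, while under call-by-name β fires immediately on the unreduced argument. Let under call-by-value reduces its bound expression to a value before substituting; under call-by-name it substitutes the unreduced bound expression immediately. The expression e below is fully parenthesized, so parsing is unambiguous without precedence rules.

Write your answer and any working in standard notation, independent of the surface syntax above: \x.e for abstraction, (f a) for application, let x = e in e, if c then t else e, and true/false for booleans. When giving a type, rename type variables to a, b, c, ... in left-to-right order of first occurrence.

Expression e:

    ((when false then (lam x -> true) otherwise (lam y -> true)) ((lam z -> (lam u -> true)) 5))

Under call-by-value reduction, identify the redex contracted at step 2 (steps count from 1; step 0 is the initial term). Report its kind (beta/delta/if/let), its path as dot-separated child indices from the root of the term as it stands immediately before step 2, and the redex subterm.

Working:
step 0: ((if false then (\x.true) else (\y.true)) ((\z.(\u.true)) 5))
step 1: [if@0] ((\y.true) ((\z.(\u.true)) 5))
step 2: [beta@1] ((\y.true) (\u.true))

Answer: beta at 1 : ((\z.(\u.true)) 5)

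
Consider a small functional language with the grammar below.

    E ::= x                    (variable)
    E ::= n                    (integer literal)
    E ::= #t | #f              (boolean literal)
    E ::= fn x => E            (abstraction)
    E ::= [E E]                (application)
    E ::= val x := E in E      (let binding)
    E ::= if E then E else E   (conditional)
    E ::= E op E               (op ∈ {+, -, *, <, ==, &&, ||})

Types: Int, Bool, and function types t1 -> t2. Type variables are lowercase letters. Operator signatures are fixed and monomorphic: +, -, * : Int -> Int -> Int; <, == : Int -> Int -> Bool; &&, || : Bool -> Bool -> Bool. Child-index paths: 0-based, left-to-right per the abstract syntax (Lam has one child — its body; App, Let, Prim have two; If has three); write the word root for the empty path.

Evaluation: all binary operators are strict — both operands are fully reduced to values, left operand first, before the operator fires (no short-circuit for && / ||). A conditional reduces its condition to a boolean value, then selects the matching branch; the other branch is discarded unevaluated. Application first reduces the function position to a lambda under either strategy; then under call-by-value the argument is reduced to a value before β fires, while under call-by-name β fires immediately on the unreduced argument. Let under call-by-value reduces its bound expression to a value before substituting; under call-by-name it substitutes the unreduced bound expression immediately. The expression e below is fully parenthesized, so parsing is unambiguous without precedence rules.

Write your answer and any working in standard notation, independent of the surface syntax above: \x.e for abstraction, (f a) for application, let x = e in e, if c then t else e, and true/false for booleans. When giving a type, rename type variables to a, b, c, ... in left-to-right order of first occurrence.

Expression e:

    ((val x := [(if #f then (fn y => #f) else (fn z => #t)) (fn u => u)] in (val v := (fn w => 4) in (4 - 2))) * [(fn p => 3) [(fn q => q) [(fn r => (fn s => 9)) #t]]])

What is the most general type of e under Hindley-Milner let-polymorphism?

Answer: Int

Trace:
  unify Bool ~ Bool
\y._ : a -> Bool
\z._ : b -> Bool
  unify a -> Bool ~ b -> Bool
  unify a ~ b
  unify Bool ~ Bool
u : c
\u._ : c -> c
  unify b -> Bool ~ (c -> c) -> d
  unify b ~ c -> c
  unify Bool ~ d
_ _ : Bool
let x : Bool
\w._ : e -> Int
let v : forall. e -> Int
  unify Int ~ Int
  unify Int ~ Int
  unify Int ~ Int
\p._ : f -> Int
q : g
\q._ : g -> g
\s._ : i -> Int
\r._ : h -> i -> Int
  unify h -> i -> Int ~ Bool -> j
  unify h ~ Bool
  unify i -> Int ~ j
_ _ : i -> Int
  unify g -> g ~ (i -> Int) -> k
  unify g ~ i -> Int
  unify i -> Int ~ k
_ _ : i -> Int
  unify f -> Int ~ (i -> Int) -> l
  unify f ~ i -> Int
  unify Int ~ l
_ _ : Int
  unify Int ~ Int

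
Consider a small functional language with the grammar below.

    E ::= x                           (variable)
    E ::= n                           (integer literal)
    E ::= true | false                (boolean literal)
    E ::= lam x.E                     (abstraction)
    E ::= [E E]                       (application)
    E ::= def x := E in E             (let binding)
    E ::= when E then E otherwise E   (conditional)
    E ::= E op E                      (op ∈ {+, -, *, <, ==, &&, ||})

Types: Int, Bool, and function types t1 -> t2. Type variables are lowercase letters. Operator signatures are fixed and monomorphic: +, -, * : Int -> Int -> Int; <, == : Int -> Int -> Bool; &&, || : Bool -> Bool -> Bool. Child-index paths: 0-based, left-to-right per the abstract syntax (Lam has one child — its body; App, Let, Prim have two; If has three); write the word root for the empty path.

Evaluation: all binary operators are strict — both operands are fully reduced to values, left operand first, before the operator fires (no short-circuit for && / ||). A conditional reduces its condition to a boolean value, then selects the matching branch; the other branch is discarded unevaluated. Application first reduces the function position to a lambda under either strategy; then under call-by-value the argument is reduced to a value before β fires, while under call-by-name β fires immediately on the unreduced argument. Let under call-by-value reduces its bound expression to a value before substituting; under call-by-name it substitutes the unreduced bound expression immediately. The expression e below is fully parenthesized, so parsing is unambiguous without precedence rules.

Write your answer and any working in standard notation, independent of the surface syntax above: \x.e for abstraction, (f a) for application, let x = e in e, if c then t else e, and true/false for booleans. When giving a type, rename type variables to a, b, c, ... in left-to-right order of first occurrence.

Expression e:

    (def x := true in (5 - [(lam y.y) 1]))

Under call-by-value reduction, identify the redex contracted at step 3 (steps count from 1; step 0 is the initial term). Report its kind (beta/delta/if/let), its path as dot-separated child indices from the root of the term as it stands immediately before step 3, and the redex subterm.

Answer: delta at root : (5 - 1)

Working:
step 0: (let x = true in (5 - ((\y.y) 1)))
step 1: [let@root] (5 - ((\y.y) 1))
step 2: [beta@1] (5 - 1)
step 3: [delta@root] 4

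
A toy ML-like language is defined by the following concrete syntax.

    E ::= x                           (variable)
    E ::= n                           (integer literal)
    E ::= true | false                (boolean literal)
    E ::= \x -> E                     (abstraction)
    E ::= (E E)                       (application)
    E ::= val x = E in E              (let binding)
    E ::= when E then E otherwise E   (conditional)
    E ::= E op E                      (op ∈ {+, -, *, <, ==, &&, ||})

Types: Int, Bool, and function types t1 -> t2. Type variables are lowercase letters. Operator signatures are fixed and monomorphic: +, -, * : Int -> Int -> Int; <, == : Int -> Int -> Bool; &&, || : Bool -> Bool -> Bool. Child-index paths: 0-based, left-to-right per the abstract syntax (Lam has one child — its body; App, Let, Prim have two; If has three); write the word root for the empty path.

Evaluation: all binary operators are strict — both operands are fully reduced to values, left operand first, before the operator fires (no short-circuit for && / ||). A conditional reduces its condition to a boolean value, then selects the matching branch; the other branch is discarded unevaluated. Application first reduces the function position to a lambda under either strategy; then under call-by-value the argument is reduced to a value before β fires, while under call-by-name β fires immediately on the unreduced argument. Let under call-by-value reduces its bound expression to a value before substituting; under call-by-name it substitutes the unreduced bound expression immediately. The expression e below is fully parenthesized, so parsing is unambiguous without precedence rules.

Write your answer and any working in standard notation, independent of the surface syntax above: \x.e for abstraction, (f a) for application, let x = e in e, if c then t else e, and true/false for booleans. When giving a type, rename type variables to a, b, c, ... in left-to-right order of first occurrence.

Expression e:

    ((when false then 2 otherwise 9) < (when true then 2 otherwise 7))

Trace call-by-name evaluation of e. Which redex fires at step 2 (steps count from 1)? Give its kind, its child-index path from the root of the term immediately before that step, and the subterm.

Answer: if at 1 : (if true then 2 else 7)

Derivation:
step 0: ((if false then 2 else 9) < (if true then 2 else 7))
step 1: [if@0] (9 < (if true then 2 else 7))
step 2: [if@1] (9 < 2)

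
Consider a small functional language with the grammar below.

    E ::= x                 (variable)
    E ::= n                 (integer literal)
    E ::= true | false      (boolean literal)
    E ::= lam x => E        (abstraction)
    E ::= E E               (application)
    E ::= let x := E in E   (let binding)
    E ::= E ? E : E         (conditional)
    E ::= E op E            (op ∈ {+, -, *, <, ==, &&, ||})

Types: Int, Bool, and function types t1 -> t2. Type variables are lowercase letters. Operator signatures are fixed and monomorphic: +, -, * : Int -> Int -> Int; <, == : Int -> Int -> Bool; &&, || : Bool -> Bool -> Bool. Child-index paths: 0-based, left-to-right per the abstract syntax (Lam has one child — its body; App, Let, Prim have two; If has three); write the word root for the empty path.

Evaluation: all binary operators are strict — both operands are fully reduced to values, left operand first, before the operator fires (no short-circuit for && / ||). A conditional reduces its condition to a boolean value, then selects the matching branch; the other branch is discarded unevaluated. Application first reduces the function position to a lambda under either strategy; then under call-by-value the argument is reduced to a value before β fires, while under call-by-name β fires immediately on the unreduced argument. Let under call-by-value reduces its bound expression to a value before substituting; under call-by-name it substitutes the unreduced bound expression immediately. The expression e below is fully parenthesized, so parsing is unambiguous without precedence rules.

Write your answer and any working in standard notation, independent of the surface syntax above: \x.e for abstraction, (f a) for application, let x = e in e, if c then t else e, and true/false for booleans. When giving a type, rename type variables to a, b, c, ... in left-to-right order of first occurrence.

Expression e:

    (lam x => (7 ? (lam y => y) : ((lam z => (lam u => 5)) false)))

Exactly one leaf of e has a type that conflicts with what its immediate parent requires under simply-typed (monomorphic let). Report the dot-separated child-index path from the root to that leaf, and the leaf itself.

Trace:
  unify Int ~ Bool
  FAIL: mismatch Int ~ Bool

Answer: 0.0 : 7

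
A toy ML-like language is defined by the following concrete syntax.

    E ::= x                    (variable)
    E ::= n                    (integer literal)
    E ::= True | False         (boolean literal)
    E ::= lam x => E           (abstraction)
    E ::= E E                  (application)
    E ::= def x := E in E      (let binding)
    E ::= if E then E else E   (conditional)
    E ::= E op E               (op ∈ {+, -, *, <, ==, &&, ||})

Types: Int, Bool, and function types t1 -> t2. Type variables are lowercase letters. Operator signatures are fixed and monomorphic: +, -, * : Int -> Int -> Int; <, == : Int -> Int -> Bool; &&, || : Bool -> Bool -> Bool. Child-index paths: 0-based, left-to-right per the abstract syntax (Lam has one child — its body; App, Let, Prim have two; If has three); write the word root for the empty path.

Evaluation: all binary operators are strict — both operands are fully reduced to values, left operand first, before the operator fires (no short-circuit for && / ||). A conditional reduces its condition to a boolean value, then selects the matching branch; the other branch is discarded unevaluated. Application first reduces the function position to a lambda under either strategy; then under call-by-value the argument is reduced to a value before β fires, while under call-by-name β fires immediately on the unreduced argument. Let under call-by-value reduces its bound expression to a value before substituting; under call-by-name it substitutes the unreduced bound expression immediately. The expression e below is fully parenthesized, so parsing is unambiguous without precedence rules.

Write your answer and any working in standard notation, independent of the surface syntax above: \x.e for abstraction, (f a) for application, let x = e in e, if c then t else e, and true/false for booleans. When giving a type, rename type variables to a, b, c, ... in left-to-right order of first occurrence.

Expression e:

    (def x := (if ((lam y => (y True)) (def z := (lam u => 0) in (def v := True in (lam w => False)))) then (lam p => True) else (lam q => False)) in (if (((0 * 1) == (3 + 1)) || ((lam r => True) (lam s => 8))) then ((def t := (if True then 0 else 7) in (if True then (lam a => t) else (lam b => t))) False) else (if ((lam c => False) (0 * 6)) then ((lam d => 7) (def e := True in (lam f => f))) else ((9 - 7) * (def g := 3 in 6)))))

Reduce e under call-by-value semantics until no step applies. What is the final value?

Working:
step 0: (let x = (if ((\y.(y true)) (let z = (\u.0) in (let v = true in (\w.false)))) then (\p.true) else (\q.false)) in (if (((0 * 1) == (3 + 1)) || ((\r.true) (\s.8))) then ((let t = (if true then 0 else 7) in (if true then (\a.t) else (\b.t))) false) else (if ((\c.false) (0 * 6)) then ((\d.7) (let e = true in (\f.f))) else ((9 - 7) * (let g = 3 in 6)))))
step 1: [let@0.0.1] (let x = (if ((\y.(y true)) (let v = true in (\w.false))) then (\p.true) else (\q.false)) in (if (((0 * 1) == (3 + 1)) || ((\r.true) (\s.8))) then ((let t = (if true then 0 else 7) in (if true then (\a.t) else (\b.t))) false) else (if ((\c.false) (0 * 6)) then ((\d.7) (let e = true in (\f.f))) else ((9 - 7) * (let g = 3 in 6)))))
step 2: [let@0.0.1] (let x = (if ((\y.(y true)) (\w.false)) then (\p.true) else (\q.false)) in (if (((0 * 1) == (3 + 1)) || ((\r.true) (\s.8))) then ((let t = (if true then 0 else 7) in (if true then (\a.t) else (\b.t))) false) else (if ((\c.false) (0 * 6)) then ((\d.7) (let e = true in (\f.f))) else ((9 - 7) * (let g = 3 in 6)))))
step 3: [beta@0.0] (let x = (if ((\w.false) true) then (\p.true) else (\q.false)) in (if (((0 * 1) == (3 + 1)) || ((\r.true) (\s.8))) then ((let t = (if true then 0 else 7) in (if true then (\a.t) else (\b.t))) false) else (if ((\c.false) (0 * 6)) then ((\d.7) (let e = true in (\f.f))) else ((9 - 7) * (let g = 3 in 6)))))
step 4: [beta@0.0] (let x = (if false then (\p.true) else (\q.false)) in (if (((0 * 1) == (3 + 1)) || ((\r.true) (\s.8))) then ((let t = (if true then 0 else 7) in (if true then (\a.t) else (\b.t))) false) else (if ((\c.false) (0 * 6)) then ((\d.7) (let e = true in (\f.f))) else ((9 - 7) * (let g = 3 in 6)))))
step 5: [if@0] (let x = (\q.false) in (if (((0 * 1) == (3 + 1)) || ((\r.true) (\s.8))) then ((let t = (if true then 0 else 7) in (if true then (\a.t) else (\b.t))) false) else (if ((\c.false) (0 * 6)) then ((\d.7) (let e = true in (\f.f))) else ((9 - 7) * (let g = 3 in 6)))))
step 6: [let@root] (if (((0 * 1) == (3 + 1)) || ((\r.true) (\s.8))) then ((let t = (if true then 0 else 7) in (if true then (\a.t) else (\b.t))) false) else (if ((\c.false) (0 * 6)) then ((\d.7) (let e = true in (\f.f))) else ((9 - 7) * (let g = 3 in 6))))
step 7: [delta@0.0.0] (if ((0 == (3 + 1)) || ((\r.true) (\s.8))) then ((let t = (if true then 0 else 7) in (if true then (\a.t) else (\b.t))) false) else (if ((\c.false) (0 * 6)) then ((\d.7) (let e = true in (\f.f))) else ((9 - 7) * (let g = 3 in 6))))
step 8: [delta@0.0.1] (if ((0 == 4) || ((\r.true) (\s.8))) then ((let t = (if true then 0 else 7) in (if true then (\a.t) else (\b.t))) false) else (if ((\c.false) (0 * 6)) then ((\d.7) (let e = true in (\f.f))) else ((9 - 7) * (let g = 3 in 6))))
step 9: [delta@0.0] (if (false || ((\r.true) (\s.8))) then ((let t = (if true then 0 else 7) in (if true then (\a.t) else (\b.t))) false) else (if ((\c.false) (0 * 6)) then ((\d.7) (let e = true in (\f.f))) else ((9 - 7) * (let g = 3 in 6))))
step 10: [beta@0.1] (if (false || true) then ((let t = (if true then 0 else 7) in (if true then (\a.t) else (\b.t))) false) else (if ((\c.false) (0 * 6)) then ((\d.7) (let e = true in (\f.f))) else ((9 - 7) * (let g = 3 in 6))))
step 11: [delta@0] (if true then ((let t = (if true then 0 else 7) in (if true then (\a.t) else (\b.t))) false) else (if ((\c.false) (0 * 6)) then ((\d.7) (let e = true in (\f.f))) else ((9 - 7) * (let g = 3 in 6))))
step 12: [if@root] ((let t = (if true then 0 else 7) in (if true then (\a.t) else (\b.t))) false)
step 13: [if@0.0] ((let t = 0 in (if true then (\a.t) else (\b.t))) false)
step 14: [let@0] ((if true then (\a.0) else (\b.0)) false)
step 15: [if@0] ((\a.0) false)
step 16: [beta@root] 0

Answer: 0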